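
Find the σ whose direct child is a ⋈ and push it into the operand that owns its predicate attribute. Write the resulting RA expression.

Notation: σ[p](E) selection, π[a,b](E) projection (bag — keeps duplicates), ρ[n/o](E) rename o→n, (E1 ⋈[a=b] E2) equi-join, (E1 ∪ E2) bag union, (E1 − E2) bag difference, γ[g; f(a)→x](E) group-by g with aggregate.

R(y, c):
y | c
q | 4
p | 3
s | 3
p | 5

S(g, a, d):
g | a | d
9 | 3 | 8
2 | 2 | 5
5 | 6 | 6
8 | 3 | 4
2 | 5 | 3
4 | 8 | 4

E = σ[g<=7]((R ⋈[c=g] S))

σ filters on g, owned by the right side.
E' = (R ⋈[c=g] σ[g<=7](S))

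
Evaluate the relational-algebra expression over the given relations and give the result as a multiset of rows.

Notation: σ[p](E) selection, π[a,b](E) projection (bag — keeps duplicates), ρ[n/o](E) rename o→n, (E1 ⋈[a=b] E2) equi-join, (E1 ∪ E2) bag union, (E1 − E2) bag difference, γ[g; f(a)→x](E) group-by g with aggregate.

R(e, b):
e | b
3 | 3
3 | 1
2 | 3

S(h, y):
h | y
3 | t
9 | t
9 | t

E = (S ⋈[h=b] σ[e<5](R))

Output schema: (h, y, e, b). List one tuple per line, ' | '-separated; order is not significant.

Row counts bottom-up:
  S → 3
  R → 3
  σ[e<5](R) → 3
  (S ⋈[h=b] σ[e<5](R)) → 2

== RESULT ==
h | y | e | b
3 | t | 2 | 3
3 | t | 3 | 3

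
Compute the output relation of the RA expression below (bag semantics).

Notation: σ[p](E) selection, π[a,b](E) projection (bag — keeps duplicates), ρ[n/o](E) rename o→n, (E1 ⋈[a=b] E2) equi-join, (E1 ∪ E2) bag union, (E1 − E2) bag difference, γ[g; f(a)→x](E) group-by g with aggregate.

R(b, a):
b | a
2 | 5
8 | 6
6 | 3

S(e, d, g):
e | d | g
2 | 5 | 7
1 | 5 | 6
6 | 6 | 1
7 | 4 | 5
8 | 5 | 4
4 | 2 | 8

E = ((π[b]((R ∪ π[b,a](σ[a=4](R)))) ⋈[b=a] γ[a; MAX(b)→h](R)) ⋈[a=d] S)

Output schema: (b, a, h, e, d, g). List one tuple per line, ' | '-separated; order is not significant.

Row counts bottom-up:
  R → 3
  R → 3
  σ[a=4](R) → 0
  π[b,a](σ[a=4](R)) → 0
  (R ∪ π[b,a](σ[a=4](R))) → 3
  π[b]((R ∪ π[b,a](σ[a=4](R)))) → 3
  R → 3
  γ[a; MAX(b)→h](R) → 3
  (π[b]((R ∪ π[b,a](σ[a=4](R)))) ⋈[b=a] γ[a; MAX(b)→h](R)) → 1
  S → 6
  ((π[b]((R ∪ π[b,a](σ[a=4](R)))) ⋈[b=a] γ[a; MAX(b)→h](R)) ⋈[a=d] S) → 1

== RESULT ==
b | a | h | e | d | g
6 | 6 | 8 | 6 | 6 | 1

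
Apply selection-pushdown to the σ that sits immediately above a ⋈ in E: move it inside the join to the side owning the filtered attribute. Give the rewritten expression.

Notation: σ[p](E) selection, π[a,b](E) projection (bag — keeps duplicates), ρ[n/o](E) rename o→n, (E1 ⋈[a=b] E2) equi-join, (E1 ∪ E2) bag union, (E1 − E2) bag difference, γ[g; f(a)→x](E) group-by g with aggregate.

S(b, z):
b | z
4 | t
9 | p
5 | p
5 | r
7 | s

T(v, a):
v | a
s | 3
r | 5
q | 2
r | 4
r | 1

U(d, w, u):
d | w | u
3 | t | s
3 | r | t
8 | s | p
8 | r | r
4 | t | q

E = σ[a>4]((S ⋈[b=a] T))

σ filters on a, owned by the right side.
E' = (S ⋈[b=a] σ[a>4](T))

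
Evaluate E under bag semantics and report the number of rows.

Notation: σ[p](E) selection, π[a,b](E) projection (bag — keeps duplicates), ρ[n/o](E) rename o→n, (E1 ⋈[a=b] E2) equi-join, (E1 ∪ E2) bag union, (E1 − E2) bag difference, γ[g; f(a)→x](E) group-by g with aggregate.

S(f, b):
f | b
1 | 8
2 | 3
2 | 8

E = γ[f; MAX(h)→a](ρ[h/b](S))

Subexpression sizes:
  S → 3
  ρ[h/b](S) → 3
  γ[f; MAX(h)→a](ρ[h/b](S)) → 2

|E| = 2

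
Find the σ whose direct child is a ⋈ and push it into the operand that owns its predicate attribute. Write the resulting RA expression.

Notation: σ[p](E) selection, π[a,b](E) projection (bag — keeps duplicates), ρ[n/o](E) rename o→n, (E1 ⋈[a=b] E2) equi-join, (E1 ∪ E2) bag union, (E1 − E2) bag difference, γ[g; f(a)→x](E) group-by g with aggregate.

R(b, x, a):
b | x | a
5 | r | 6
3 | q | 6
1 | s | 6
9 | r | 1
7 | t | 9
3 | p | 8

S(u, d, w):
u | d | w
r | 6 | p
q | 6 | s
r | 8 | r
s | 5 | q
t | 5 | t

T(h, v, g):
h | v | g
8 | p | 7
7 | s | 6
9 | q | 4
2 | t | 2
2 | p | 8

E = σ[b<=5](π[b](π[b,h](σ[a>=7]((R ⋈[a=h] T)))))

σ filters on a, owned by the left side.
E' = σ[b<=5](π[b](π[b,h]((σ[a>=7](R) ⋈[a=h] T))))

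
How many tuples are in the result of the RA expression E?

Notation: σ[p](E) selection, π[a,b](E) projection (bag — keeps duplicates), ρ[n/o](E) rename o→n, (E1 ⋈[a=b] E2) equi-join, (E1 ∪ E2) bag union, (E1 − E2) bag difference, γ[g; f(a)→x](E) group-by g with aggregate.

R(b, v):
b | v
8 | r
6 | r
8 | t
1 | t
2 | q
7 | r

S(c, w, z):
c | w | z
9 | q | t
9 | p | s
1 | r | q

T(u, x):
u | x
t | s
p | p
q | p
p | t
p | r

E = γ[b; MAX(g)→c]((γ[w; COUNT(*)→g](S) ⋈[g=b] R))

Stepwise |·|:
  S → 3
  γ[w; COUNT(*)→g](S) → 3
  R → 6
  (γ[w; COUNT(*)→g](S) ⋈[g=b] R) → 3
  γ[b; MAX(g)→c]((γ[w; COUNT(*)→g](S) ⋈[g=b] R)) → 1

|E| = 1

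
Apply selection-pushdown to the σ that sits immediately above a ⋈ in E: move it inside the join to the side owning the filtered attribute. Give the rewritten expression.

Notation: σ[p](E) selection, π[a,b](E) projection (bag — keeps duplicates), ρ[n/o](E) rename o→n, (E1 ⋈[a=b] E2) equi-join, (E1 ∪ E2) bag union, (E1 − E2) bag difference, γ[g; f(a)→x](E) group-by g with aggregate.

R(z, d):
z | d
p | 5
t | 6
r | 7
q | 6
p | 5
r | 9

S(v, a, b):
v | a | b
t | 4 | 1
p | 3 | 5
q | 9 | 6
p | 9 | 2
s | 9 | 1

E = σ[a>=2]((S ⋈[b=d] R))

σ filters on a, owned by the left side.
E' = (σ[a>=2](S) ⋈[b=d] R)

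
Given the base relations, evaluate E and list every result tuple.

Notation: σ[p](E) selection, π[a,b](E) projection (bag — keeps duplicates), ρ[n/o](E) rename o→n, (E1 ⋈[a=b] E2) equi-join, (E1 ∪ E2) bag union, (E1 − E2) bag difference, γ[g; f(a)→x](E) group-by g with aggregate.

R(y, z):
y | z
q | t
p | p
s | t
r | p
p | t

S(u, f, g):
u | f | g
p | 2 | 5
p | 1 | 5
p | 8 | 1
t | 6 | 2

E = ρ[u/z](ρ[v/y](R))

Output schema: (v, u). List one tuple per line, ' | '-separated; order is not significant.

Row counts bottom-up:
  R → 5
  ρ[v/y](R) → 5
  ρ[u/z](ρ[v/y](R)) → 5

== RESULT ==
v | u
p | p
p | t
q | t
r | p
s | t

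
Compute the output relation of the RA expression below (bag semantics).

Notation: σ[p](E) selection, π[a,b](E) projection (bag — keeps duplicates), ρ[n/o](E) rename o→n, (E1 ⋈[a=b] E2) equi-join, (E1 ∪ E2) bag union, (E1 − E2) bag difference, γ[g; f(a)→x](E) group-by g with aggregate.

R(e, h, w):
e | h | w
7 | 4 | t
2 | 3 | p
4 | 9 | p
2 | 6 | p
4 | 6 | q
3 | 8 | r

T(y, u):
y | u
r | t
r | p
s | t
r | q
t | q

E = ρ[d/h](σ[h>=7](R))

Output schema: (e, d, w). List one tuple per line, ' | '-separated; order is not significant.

Stepwise |·|:
  R → 6
  σ[h>=7](R) → 2
  ρ[d/h](σ[h>=7](R)) → 2

== RESULT ==
e | d | w
3 | 8 | r
4 | 9 | p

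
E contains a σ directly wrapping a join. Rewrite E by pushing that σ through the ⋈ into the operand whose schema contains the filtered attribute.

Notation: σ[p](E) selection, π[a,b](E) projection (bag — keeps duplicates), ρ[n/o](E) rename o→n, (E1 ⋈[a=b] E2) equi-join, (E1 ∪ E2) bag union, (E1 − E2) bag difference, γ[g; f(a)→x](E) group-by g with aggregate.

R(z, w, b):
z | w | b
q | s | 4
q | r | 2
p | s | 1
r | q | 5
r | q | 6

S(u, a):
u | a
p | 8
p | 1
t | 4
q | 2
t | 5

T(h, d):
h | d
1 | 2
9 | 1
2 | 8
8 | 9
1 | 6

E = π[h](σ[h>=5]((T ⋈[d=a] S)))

σ filters on h, owned by the left side.
E' = π[h]((σ[h>=5](T) ⋈[d=a] S))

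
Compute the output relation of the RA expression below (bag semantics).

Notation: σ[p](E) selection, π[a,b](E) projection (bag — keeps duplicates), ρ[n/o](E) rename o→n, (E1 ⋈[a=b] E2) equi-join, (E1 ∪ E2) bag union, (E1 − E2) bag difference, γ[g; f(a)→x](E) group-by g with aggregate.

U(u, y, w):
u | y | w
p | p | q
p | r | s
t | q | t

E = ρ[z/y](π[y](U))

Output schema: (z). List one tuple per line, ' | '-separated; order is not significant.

Subexpression sizes:
  U → 3
  π[y](U) → 3
  ρ[z/y](π[y](U)) → 3

== RESULT ==
z
p
q
r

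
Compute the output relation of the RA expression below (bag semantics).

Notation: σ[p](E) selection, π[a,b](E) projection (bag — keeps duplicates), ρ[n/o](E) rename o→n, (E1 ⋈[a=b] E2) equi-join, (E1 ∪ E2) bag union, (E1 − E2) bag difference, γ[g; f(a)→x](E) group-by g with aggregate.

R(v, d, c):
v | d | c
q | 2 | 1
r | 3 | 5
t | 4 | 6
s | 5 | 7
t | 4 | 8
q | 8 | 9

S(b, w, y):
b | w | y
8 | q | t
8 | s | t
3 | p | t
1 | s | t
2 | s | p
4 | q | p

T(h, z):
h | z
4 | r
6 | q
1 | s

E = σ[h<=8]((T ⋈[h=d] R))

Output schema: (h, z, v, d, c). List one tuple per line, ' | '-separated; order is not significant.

Row counts bottom-up:
  T → 3
  R → 6
  (T ⋈[h=d] R) → 2
  σ[h<=8]((T ⋈[h=d] R)) → 2

== RESULT ==
h | z | v | d | c
4 | r | t | 4 | 6
4 | r | t | 4 | 8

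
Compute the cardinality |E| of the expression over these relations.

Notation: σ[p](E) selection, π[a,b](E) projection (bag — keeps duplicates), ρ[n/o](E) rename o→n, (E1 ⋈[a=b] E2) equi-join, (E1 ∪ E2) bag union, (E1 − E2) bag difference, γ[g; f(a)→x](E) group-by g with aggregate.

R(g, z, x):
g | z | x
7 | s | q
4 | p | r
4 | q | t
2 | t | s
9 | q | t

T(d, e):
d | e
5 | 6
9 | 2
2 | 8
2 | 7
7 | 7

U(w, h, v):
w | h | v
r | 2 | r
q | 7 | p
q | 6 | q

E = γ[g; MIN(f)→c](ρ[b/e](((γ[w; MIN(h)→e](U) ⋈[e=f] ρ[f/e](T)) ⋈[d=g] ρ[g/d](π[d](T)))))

Per-node cardinality:
  U → 3
  γ[w; MIN(h)→e](U) → 2
  T → 5
  ρ[f/e](T) → 5
  (γ[w; MIN(h)→e](U) ⋈[e=f] ρ[f/e](T)) → 2
  T → 5
  π[d](T) → 5
  ρ[g/d](π[d](T)) → 5
  ((γ[w; MIN(h)→e](U) ⋈[e=f] ρ[f/e](T)) ⋈[d=g] ρ[g/d](π[d](T))) → 2
  ρ[b/e](((γ[w; MIN(h)→e](U) ⋈[e=f] ρ[f/e](T)) ⋈[d=g] ρ[g/d](π[d](T)))) → 2
  γ[g; MIN(f)→c](ρ[b/e](((γ[w; MIN(h)→e](U) ⋈[e=f] ρ[f/e](T)) ⋈[d=g] ρ[g/d](π[d](T))))) → 2

|E| = 2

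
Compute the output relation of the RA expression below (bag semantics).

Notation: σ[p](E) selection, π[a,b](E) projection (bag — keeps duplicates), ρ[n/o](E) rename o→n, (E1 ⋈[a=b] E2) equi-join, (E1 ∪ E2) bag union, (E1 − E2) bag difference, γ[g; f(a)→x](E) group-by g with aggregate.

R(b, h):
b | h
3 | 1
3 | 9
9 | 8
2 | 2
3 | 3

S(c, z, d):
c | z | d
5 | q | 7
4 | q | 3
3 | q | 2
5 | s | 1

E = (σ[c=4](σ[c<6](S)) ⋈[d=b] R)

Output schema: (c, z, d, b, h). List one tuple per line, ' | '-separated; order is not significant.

Per-node cardinality:
  S → 4
  σ[c<6](S) → 4
  σ[c=4](σ[c<6](S)) → 1
  R → 5
  (σ[c=4](σ[c<6](S)) ⋈[d=b] R) → 3

== RESULT ==
c | z | d | b | h
4 | q | 3 | 3 | 1
4 | q | 3 | 3 | 3
4 | q | 3 | 3 | 9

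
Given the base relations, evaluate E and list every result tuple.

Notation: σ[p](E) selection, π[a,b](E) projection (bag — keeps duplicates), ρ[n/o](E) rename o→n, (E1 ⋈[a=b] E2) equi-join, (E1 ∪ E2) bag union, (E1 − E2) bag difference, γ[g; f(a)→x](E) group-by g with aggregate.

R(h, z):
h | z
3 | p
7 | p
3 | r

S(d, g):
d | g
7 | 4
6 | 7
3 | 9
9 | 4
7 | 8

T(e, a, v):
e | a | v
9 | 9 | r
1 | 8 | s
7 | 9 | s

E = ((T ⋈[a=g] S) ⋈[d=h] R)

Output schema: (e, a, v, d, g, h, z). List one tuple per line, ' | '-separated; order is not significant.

Row counts bottom-up:
  T → 3
  S → 5
  (T ⋈[a=g] S) → 3
  R → 3
  ((T ⋈[a=g] S) ⋈[d=h] R) → 5

== RESULT ==
e | a | v | d | g | h | z
1 | 8 | s | 7 | 8 | 7 | p
7 | 9 | s | 3 | 9 | 3 | p
7 | 9 | s | 3 | 9 | 3 | r
9 | 9 | r | 3 | 9 | 3 | p
9 | 9 | r | 3 | 9 | 3 | r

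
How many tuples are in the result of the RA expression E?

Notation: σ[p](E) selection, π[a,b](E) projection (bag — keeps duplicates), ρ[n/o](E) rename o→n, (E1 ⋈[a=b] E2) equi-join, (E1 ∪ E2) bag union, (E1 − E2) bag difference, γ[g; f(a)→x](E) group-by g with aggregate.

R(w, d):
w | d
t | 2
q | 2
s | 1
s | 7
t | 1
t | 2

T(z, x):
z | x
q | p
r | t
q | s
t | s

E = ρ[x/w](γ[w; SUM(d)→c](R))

Stepwise |·|:
  R → 6
  γ[w; SUM(d)→c](R) → 3
  ρ[x/w](γ[w; SUM(d)→c](R)) → 3

|E| = 3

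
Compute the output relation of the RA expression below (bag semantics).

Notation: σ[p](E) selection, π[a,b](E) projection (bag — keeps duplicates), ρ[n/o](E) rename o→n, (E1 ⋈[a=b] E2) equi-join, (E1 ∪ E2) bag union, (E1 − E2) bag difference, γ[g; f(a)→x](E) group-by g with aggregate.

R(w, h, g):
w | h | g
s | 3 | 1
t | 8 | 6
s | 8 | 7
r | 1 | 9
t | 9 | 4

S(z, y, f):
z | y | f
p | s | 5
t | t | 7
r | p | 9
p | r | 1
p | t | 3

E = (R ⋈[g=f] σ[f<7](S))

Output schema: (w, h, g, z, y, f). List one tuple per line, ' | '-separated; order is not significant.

Per-node cardinality:
  R → 5
  S → 5
  σ[f<7](S) → 3
  (R ⋈[g=f] σ[f<7](S)) → 1

== RESULT ==
w | h | g | z | y | f
s | 3 | 1 | p | r | 1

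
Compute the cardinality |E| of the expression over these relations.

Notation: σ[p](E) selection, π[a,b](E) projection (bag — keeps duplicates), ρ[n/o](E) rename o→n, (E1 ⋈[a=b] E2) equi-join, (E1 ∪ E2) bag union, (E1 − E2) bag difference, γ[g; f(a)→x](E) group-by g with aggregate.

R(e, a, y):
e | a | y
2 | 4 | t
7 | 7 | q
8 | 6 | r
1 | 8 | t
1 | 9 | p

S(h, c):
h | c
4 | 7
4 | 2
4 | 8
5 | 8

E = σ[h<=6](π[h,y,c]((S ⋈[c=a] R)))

Row counts bottom-up:
  S → 4
  R → 5
  (S ⋈[c=a] R) → 3
  π[h,y,c]((S ⋈[c=a] R)) → 3
  σ[h<=6](π[h,y,c]((S ⋈[c=a] R))) → 3

|E| = 3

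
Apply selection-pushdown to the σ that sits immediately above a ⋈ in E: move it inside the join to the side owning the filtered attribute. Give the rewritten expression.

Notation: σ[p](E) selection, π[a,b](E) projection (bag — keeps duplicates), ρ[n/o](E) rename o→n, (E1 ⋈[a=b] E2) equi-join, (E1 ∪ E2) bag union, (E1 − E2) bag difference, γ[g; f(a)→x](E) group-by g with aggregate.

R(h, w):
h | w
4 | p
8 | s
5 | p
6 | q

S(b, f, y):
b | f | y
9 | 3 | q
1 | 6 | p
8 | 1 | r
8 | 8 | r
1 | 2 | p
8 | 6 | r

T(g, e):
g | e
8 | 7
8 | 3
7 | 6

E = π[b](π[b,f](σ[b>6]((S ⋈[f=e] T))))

σ filters on b, owned by the left side.
E' = π[b](π[b,f]((σ[b>6](S) ⋈[f=e] T)))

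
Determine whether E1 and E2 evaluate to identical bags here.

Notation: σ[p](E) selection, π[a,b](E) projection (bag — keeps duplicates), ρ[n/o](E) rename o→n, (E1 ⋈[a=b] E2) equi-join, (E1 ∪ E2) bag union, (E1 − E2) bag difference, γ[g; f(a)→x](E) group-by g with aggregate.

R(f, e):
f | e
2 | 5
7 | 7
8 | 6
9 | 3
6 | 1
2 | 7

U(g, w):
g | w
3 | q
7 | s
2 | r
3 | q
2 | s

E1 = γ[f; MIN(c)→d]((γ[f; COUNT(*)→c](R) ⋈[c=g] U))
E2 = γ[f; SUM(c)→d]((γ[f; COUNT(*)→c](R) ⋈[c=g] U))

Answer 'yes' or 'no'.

E1 subexpression sizes:
  R → 6
  γ[f; COUNT(*)→c](R) → 5
  U → 5
  (γ[f; COUNT(*)→c](R) ⋈[c=g] U) → 2
  γ[f; MIN(c)→d]((γ[f; COUNT(*)→c](R) ⋈[c=g] U)) → 1
E2 subexpression sizes:
  R → 6
  γ[f; COUNT(*)→c](R) → 5
  U → 5
  (γ[f; COUNT(*)→c](R) ⋈[c=g] U) → 2
  γ[f; SUM(c)→d]((γ[f; COUNT(*)→c](R) ⋈[c=g] U)) → 1

E1 result:
f | d
2 | 2
E2 result:
f | d
2 | 4
Witness: (2, 4) appears 0× in E1 but 1× in E2.

no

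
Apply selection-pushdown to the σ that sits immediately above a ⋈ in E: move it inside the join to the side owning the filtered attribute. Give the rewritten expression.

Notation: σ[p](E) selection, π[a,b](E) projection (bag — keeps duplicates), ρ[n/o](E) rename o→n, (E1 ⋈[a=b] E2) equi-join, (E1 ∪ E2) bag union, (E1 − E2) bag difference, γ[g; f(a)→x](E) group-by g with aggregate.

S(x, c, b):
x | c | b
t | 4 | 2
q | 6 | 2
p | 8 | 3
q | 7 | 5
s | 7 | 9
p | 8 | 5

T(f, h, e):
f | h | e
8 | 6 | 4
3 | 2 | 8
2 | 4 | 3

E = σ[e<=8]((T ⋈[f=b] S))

σ filters on e, owned by the left side.
E' = (σ[e<=8](T) ⋈[f=b] S)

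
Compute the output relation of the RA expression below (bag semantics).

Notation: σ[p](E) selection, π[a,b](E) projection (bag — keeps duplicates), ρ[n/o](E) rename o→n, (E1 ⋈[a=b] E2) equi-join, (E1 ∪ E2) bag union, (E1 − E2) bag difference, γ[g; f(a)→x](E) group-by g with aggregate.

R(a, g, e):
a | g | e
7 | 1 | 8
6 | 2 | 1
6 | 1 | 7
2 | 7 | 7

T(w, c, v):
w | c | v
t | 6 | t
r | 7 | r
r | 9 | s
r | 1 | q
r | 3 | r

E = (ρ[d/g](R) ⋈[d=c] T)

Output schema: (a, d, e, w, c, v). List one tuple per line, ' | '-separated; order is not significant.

Per-node cardinality:
  R → 4
  ρ[d/g](R) → 4
  T → 5
  (ρ[d/g](R) ⋈[d=c] T) → 3

== RESULT ==
a | d | e | w | c | v
2 | 7 | 7 | r | 7 | r
6 | 1 | 7 | r | 1 | q
7 | 1 | 8 | r | 1 | q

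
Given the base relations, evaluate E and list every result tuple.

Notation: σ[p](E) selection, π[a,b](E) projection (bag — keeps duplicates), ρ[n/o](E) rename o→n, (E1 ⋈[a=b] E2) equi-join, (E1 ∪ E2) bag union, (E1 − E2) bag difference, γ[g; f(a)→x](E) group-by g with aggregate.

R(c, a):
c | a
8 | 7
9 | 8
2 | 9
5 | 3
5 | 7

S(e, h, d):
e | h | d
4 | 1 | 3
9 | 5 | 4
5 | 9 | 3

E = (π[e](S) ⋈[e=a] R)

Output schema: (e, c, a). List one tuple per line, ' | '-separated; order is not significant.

Per-node cardinality:
  S → 3
  π[e](S) → 3
  R → 5
  (π[e](S) ⋈[e=a] R) → 1

== RESULT ==
e | c | a
9 | 2 | 9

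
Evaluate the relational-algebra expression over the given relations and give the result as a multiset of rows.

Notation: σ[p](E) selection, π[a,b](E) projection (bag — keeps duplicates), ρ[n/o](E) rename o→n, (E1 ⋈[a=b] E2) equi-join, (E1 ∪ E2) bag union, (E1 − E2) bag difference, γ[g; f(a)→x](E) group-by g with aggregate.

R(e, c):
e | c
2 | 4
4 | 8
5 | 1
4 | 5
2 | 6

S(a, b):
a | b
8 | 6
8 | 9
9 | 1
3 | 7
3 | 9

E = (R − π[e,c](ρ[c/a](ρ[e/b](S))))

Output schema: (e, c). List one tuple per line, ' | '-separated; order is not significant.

Row counts bottom-up:
  R → 5
  S → 5
  ρ[e/b](S) → 5
  ρ[c/a](ρ[e/b](S)) → 5
  π[e,c](ρ[c/a](ρ[e/b](S))) → 5
  (R − π[e,c](ρ[c/a](ρ[e/b](S)))) → 5

== RESULT ==
e | c
2 | 4
2 | 6
4 | 5
4 | 8
5 | 1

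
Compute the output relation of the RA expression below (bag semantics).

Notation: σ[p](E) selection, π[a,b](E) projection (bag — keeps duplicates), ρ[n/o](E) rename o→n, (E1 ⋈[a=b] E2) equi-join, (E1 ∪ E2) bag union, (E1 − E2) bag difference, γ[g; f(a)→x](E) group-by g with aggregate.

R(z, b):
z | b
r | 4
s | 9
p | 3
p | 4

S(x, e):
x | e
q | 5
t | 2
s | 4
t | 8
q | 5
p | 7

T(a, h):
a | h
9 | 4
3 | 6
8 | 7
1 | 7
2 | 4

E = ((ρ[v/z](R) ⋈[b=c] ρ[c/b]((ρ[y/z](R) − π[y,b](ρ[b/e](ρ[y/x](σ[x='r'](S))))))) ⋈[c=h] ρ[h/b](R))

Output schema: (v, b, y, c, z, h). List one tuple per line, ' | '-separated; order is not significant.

Per-node cardinality:
  R → 4
  ρ[v/z](R) → 4
  R → 4
  ρ[y/z](R) → 4
  S → 6
  σ[x='r'](S) → 0
  ρ[y/x](σ[x='r'](S)) → 0
  ρ[b/e](ρ[y/x](σ[x='r'](S))) → 0
  π[y,b](ρ[b/e](ρ[y/x](σ[x='r'](S)))) → 0
  (ρ[y/z](R) − π[y,b](ρ[b/e](ρ[y/x](σ[x='r'](S))))) → 4
  ρ[c/b]((ρ[y/z](R) − π[y,b](ρ[b/e](ρ[y/x](σ[x='r'](S)))))) → 4
  (ρ[v/z](R) ⋈[b=c] ρ[c/b]((ρ[y/z](R) − π[y,b](ρ[b/e](ρ[y/x](σ[x='r'](S))))))) → 6
  R → 4
  ρ[h/b](R) → 4
  ((ρ[v/z](R) ⋈[b=c] ρ[c/b]((ρ[y/z](R) − π[y,b](ρ[b/e](ρ[y/x](σ[x='r'](S))))))) ⋈[c=h] ρ[h/b](R)) → 10

== RESULT ==
v | b | y | c | z | h
p | 3 | p | 3 | p | 3
p | 4 | p | 4 | p | 4
p | 4 | p | 4 | r | 4
p | 4 | r | 4 | p | 4
p | 4 | r | 4 | r | 4
r | 4 | p | 4 | p | 4
r | 4 | p | 4 | r | 4
r | 4 | r | 4 | p | 4
r | 4 | r | 4 | r | 4
s | 9 | s | 9 | s | 9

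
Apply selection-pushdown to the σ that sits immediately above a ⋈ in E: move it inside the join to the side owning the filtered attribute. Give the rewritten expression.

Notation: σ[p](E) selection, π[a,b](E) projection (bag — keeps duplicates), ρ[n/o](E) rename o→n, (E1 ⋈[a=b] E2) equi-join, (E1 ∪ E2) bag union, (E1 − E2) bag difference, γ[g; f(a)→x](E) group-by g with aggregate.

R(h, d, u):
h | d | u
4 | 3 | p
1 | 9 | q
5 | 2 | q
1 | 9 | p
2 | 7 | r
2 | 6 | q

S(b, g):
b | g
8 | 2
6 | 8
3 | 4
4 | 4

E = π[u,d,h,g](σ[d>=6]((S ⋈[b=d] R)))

σ filters on d, owned by the right side.
E' = π[u,d,h,g]((S ⋈[b=d] σ[d>=6](R)))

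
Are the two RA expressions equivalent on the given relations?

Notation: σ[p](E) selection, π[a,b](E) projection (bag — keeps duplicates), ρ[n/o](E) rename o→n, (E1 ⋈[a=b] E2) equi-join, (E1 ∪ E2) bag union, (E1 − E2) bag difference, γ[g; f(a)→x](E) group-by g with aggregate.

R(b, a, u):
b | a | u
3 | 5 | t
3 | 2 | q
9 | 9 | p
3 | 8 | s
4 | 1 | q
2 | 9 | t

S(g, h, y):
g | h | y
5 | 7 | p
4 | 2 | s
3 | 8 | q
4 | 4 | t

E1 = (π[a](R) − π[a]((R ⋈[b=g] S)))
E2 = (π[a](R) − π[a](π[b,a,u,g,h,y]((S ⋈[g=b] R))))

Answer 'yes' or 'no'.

E1 row counts bottom-up:
  R → 6
  π[a](R) → 6
  R → 6
  S → 4
  (R ⋈[b=g] S) → 5
  π[a]((R ⋈[b=g] S)) → 5
  (π[a](R) − π[a]((R ⋈[b=g] S))) → 2
E2 row counts bottom-up:
  R → 6
  π[a](R) → 6
  S → 4
  R → 6
  (S ⋈[g=b] R) → 5
  π[b,a,u,g,h,y]((S ⋈[g=b] R)) → 5
  π[a](π[b,a,u,g,h,y]((S ⋈[g=b] R))) → 5
  (π[a](R) − π[a](π[b,a,u,g,h,y]((S ⋈[g=b] R)))) → 2

E1 and E2 produce the same multiset:
a
9
9

yes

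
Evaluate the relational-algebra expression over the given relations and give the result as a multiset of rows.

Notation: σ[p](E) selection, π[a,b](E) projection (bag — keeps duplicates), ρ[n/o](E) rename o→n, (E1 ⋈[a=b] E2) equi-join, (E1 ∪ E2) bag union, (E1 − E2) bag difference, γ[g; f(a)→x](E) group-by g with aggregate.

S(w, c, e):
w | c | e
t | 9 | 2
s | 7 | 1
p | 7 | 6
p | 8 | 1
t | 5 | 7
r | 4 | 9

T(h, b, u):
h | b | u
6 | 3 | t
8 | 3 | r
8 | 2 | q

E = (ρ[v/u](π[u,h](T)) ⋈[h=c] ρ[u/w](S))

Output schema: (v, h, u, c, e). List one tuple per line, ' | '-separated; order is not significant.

Subexpression sizes:
  T → 3
  π[u,h](T) → 3
  ρ[v/u](π[u,h](T)) → 3
  S → 6
  ρ[u/w](S) → 6
  (ρ[v/u](π[u,h](T)) ⋈[h=c] ρ[u/w](S)) → 2

== RESULT ==
v | h | u | c | e
q | 8 | p | 8 | 1
r | 8 | p | 8 | 1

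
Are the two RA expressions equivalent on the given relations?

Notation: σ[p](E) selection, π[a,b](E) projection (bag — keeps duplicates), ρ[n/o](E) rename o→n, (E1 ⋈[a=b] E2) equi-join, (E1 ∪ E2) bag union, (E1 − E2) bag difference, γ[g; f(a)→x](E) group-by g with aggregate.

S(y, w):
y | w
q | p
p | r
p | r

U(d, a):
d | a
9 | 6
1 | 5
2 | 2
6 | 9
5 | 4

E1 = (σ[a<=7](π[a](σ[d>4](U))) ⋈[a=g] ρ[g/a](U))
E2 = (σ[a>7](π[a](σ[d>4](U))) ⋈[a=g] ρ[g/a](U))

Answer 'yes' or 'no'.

E1 row counts bottom-up:
  U → 5
  σ[d>4](U) → 3
  π[a](σ[d>4](U)) → 3
  σ[a<=7](π[a](σ[d>4](U))) → 2
  U → 5
  ρ[g/a](U) → 5
  (σ[a<=7](π[a](σ[d>4](U))) ⋈[a=g] ρ[g/a](U)) → 2
E2 row counts bottom-up:
  U → 5
  σ[d>4](U) → 3
  π[a](σ[d>4](U)) → 3
  σ[a>7](π[a](σ[d>4](U))) → 1
  U → 5
  ρ[g/a](U) → 5
  (σ[a>7](π[a](σ[d>4](U))) ⋈[a=g] ρ[g/a](U)) → 1

E1 result:
a | d | g
4 | 5 | 4
6 | 9 | 6
E2 result:
a | d | g
9 | 6 | 9
Witness: (9, 6, 9) appears 0× in E1 but 1× in E2.

no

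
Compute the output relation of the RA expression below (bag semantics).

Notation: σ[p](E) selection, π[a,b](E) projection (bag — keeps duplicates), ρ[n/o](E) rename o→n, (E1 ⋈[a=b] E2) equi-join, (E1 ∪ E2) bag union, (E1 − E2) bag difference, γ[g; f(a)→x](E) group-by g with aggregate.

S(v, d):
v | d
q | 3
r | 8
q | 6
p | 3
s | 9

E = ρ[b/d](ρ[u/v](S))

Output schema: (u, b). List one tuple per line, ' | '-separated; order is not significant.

Subexpression sizes:
  S → 5
  ρ[u/v](S) → 5
  ρ[b/d](ρ[u/v](S)) → 5

== RESULT ==
u | b
p | 3
q | 3
q | 6
r | 8
s | 9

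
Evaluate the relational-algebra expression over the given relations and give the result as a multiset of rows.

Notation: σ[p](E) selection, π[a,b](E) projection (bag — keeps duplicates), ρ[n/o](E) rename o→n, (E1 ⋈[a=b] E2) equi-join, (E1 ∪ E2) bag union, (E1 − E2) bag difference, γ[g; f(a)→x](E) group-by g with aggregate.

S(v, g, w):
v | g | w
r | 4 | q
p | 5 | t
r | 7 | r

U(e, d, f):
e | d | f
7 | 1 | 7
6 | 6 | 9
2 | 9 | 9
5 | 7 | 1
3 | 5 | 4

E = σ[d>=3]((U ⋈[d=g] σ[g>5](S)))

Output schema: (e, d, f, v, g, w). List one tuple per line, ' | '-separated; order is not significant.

Subexpression sizes:
  U → 5
  S → 3
  σ[g>5](S) → 1
  (U ⋈[d=g] σ[g>5](S)) → 1
  σ[d>=3]((U ⋈[d=g] σ[g>5](S))) → 1

== RESULT ==
e | d | f | v | g | w
5 | 7 | 1 | r | 7 | r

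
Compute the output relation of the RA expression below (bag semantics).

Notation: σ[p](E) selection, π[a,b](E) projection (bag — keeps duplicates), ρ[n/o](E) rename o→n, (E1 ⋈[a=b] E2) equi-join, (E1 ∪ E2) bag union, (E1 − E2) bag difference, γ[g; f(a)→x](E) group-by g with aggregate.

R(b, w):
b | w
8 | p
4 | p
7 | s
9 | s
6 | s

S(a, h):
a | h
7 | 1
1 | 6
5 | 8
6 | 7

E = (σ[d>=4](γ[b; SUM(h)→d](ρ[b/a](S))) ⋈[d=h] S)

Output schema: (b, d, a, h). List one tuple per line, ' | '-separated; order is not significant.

Row counts bottom-up:
  S → 4
  ρ[b/a](S) → 4
  γ[b; SUM(h)→d](ρ[b/a](S)) → 4
  σ[d>=4](γ[b; SUM(h)→d](ρ[b/a](S))) → 3
  S → 4
  (σ[d>=4](γ[b; SUM(h)→d](ρ[b/a](S))) ⋈[d=h] S) → 3

== RESULT ==
b | d | a | h
1 | 6 | 1 | 6
5 | 8 | 5 | 8
6 | 7 | 6 | 7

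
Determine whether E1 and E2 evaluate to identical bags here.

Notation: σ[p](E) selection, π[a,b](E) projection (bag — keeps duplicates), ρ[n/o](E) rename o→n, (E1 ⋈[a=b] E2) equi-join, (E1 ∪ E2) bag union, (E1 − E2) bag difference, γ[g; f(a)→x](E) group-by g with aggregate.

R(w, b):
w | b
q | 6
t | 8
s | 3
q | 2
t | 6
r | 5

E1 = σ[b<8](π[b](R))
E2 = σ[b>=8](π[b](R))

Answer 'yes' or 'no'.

E1 row counts bottom-up:
  R → 6
  π[b](R) → 6
  σ[b<8](π[b](R)) → 5
E2 row counts bottom-up:
  R → 6
  π[b](R) → 6
  σ[b>=8](π[b](R)) → 1

E1 result:
b
2
3
5
6
6
E2 result:
b
8
Witness: (6,) appears 2× in E1 but 0× in E2.

no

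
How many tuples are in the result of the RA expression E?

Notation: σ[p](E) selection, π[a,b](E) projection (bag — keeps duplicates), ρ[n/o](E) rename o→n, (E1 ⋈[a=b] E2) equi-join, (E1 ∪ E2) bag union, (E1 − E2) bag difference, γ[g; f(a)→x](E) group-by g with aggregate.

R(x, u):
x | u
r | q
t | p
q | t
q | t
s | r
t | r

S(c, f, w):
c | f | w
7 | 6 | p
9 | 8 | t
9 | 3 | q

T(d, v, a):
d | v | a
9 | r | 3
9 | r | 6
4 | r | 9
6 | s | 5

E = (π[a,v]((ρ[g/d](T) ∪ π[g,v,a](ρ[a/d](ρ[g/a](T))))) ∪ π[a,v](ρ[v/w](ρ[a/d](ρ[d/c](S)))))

Row counts bottom-up:
  T → 4
  ρ[g/d](T) → 4
  T → 4
  ρ[g/a](T) → 4
  ρ[a/d](ρ[g/a](T)) → 4
  π[g,v,a](ρ[a/d](ρ[g/a](T))) → 4
  (ρ[g/d](T) ∪ π[g,v,a](ρ[a/d](ρ[g/a](T)))) → 8
  π[a,v]((ρ[g/d](T) ∪ π[g,v,a](ρ[a/d](ρ[g/a](T))))) → 8
  S → 3
  ρ[d/c](S) → 3
  ρ[a/d](ρ[d/c](S)) → 3
  ρ[v/w](ρ[a/d](ρ[d/c](S))) → 3
  π[a,v](ρ[v/w](ρ[a/d](ρ[d/c](S)))) → 3
  (π[a,v]((ρ[g/d](T) ∪ π[g,v,a](ρ[a/d](ρ[g/a](T))))) ∪ π[a,v](ρ[v/w](ρ[a/d](ρ[d/c](S))))) → 11

|E| = 11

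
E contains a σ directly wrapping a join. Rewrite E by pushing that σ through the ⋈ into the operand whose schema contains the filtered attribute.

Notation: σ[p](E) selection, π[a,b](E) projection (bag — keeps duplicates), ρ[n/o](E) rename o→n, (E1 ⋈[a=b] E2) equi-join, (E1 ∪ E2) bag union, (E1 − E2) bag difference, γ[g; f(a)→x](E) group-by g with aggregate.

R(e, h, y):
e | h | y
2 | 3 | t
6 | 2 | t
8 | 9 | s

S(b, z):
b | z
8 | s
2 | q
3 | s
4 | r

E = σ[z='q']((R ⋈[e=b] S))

σ filters on z, owned by the right side.
E' = (R ⋈[e=b] σ[z='q'](S))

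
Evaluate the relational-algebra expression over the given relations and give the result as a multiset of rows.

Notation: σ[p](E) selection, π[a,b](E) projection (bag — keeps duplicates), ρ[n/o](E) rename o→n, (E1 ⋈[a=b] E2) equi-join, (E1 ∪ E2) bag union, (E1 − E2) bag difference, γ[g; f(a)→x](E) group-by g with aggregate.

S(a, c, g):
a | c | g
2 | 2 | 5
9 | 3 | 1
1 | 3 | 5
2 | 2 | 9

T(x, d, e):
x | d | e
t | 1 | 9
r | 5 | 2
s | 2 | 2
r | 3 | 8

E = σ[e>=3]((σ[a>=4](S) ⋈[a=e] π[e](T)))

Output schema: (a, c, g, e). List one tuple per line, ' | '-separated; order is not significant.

Subexpression sizes:
  S → 4
  σ[a>=4](S) → 1
  T → 4
  π[e](T) → 4
  (σ[a>=4](S) ⋈[a=e] π[e](T)) → 1
  σ[e>=3]((σ[a>=4](S) ⋈[a=e] π[e](T))) → 1

== RESULT ==
a | c | g | e
9 | 3 | 1 | 9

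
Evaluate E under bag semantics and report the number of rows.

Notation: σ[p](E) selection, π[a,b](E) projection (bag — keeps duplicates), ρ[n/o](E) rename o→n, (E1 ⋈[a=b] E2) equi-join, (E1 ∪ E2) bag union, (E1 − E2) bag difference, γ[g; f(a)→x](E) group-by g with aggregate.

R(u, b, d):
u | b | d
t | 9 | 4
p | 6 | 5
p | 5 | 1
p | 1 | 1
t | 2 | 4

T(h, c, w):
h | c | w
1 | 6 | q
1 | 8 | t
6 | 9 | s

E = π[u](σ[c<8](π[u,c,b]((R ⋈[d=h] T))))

Subexpression sizes:
  R → 5
  T → 3
  (R ⋈[d=h] T) → 4
  π[u,c,b]((R ⋈[d=h] T)) → 4
  σ[c<8](π[u,c,b]((R ⋈[d=h] T))) → 2
  π[u](σ[c<8](π[u,c,b]((R ⋈[d=h] T)))) → 2

|E| = 2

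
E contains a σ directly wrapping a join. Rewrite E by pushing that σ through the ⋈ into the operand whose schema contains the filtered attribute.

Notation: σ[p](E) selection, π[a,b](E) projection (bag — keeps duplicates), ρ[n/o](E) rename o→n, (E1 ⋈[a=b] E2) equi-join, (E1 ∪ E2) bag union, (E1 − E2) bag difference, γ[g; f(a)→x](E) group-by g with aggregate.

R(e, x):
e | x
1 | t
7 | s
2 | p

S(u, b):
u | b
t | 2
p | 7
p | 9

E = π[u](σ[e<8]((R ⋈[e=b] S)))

σ filters on e, owned by the left side.
E' = π[u]((σ[e<8](R) ⋈[e=b] S))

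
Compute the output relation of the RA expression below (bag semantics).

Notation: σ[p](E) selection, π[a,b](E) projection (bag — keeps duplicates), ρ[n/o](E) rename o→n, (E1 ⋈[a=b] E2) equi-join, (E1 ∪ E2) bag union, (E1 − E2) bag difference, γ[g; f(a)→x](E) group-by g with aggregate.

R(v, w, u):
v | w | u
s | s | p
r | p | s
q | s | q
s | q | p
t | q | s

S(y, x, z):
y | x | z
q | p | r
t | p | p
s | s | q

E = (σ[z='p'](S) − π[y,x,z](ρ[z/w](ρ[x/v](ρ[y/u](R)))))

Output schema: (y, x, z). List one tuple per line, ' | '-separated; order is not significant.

Row counts bottom-up:
  S → 3
  σ[z='p'](S) → 1
  R → 5
  ρ[y/u](R) → 5
  ρ[x/v](ρ[y/u](R)) → 5
  ρ[z/w](ρ[x/v](ρ[y/u](R))) → 5
  π[y,x,z](ρ[z/w](ρ[x/v](ρ[y/u](R)))) → 5
  (σ[z='p'](S) − π[y,x,z](ρ[z/w](ρ[x/v](ρ[y/u](R))))) → 1

== RESULT ==
y | x | z
t | p | p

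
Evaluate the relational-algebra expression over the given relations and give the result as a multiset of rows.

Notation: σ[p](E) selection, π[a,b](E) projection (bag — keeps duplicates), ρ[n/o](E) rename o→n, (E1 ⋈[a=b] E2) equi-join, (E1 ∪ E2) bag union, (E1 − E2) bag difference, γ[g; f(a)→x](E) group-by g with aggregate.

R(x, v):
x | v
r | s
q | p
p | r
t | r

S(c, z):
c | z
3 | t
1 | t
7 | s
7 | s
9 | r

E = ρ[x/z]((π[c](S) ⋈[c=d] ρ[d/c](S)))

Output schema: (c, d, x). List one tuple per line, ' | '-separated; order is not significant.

Stepwise |·|:
  S → 5
  π[c](S) → 5
  S → 5
  ρ[d/c](S) → 5
  (π[c](S) ⋈[c=d] ρ[d/c](S)) → 7
  ρ[x/z]((π[c](S) ⋈[c=d] ρ[d/c](S))) → 7

== RESULT ==
c | d | x
1 | 1 | t
3 | 3 | t
7 | 7 | s
7 | 7 | s
7 | 7 | s
7 | 7 | s
9 | 9 | r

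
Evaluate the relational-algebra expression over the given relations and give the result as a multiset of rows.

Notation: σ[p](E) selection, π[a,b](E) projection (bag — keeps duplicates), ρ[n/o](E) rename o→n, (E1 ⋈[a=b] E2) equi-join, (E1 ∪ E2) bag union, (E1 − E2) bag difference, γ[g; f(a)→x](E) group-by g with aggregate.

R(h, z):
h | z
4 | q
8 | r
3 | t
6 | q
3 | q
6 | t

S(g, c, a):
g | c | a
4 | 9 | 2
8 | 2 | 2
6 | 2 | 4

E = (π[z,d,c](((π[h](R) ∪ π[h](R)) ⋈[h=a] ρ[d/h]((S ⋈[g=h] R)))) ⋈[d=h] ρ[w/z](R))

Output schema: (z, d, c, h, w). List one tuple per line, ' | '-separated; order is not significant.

Row counts bottom-up:
  R → 6
  π[h](R) → 6
  R → 6
  π[h](R) → 6
  (π[h](R) ∪ π[h](R)) → 12
  S → 3
  R → 6
  (S ⋈[g=h] R) → 4
  ρ[d/h]((S ⋈[g=h] R)) → 4
  ((π[h](R) ∪ π[h](R)) ⋈[h=a] ρ[d/h]((S ⋈[g=h] R))) → 4
  π[z,d,c](((π[h](R) ∪ π[h](R)) ⋈[h=a] ρ[d/h]((S ⋈[g=h] R)))) → 4
  R → 6
  ρ[w/z](R) → 6
  (π[z,d,c](((π[h](R) ∪ π[h](R)) ⋈[h=a] ρ[d/h]((S ⋈[g=h] R)))) ⋈[d=h] ρ[w/z](R)) → 8

== RESULT ==
z | d | c | h | w
q | 6 | 2 | 6 | q
q | 6 | 2 | 6 | q
q | 6 | 2 | 6 | t
q | 6 | 2 | 6 | t
t | 6 | 2 | 6 | q
t | 6 | 2 | 6 | q
t | 6 | 2 | 6 | t
t | 6 | 2 | 6 | t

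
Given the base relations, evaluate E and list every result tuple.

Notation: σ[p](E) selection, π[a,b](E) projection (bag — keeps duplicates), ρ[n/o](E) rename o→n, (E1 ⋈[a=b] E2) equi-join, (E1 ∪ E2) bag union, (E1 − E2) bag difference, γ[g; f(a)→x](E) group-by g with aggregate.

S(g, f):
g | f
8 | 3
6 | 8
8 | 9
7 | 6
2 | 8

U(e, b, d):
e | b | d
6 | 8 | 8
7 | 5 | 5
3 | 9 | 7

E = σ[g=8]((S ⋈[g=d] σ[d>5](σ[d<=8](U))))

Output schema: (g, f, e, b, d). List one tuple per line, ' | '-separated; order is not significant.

Row counts bottom-up:
  S → 5
  U → 3
  σ[d<=8](U) → 3
  σ[d>5](σ[d<=8](U)) → 2
  (S ⋈[g=d] σ[d>5](σ[d<=8](U))) → 3
  σ[g=8]((S ⋈[g=d] σ[d>5](σ[d<=8](U)))) → 2

== RESULT ==
g | f | e | b | d
8 | 3 | 6 | 8 | 8
8 | 9 | 6 | 8 | 8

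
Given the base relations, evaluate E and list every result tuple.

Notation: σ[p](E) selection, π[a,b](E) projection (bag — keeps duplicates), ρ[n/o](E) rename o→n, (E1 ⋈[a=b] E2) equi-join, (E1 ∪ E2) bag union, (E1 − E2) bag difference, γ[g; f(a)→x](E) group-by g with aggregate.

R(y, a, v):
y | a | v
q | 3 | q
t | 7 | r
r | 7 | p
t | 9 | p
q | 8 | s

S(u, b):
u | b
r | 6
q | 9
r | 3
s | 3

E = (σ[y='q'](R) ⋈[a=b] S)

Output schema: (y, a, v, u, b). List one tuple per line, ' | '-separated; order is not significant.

Subexpression sizes:
  R → 5
  σ[y='q'](R) → 2
  S → 4
  (σ[y='q'](R) ⋈[a=b] S) → 2

== RESULT ==
y | a | v | u | b
q | 3 | q | r | 3
q | 3 | q | s | 3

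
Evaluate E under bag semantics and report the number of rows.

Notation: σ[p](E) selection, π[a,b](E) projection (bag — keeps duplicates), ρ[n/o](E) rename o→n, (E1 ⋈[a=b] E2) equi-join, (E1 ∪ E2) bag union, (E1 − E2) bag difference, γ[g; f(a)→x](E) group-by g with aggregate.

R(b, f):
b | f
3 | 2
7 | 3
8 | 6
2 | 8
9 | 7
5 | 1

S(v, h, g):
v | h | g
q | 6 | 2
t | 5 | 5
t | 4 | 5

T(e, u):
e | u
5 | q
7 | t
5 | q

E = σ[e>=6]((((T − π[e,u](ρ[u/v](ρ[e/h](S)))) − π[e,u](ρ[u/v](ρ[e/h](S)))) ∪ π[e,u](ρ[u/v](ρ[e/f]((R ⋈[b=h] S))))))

Stepwise |·|:
  T → 3
  S → 3
  ρ[e/h](S) → 3
  ρ[u/v](ρ[e/h](S)) → 3
  π[e,u](ρ[u/v](ρ[e/h](S))) → 3
  (T − π[e,u](ρ[u/v](ρ[e/h](S)))) → 3
  S → 3
  ρ[e/h](S) → 3
  ρ[u/v](ρ[e/h](S)) → 3
  π[e,u](ρ[u/v](ρ[e/h](S))) → 3
  ((T − π[e,u](ρ[u/v](ρ[e/h](S)))) − π[e,u](ρ[u/v](ρ[e/h](S)))) → 3
  R → 6
  S → 3
  (R ⋈[b=h] S) → 1
  ρ[e/f]((R ⋈[b=h] S)) → 1
  ρ[u/v](ρ[e/f]((R ⋈[b=h] S))) → 1
  π[e,u](ρ[u/v](ρ[e/f]((R ⋈[b=h] S)))) → 1
  (((T − π[e,u](ρ[u/v](ρ[e/h](S)))) − π[e,u](ρ[u/v](ρ[e/h](S)))) ∪ π[e,u](ρ[u/v](ρ[e/f]((R ⋈[b=h] S))))) → 4
  σ[e>=6]((((T − π[e,u](ρ[u/v](ρ[e/h](S)))) − π[e,u](ρ[u/v](ρ[e/h](S)))) ∪ π[e,u](ρ[u/v](ρ[e/f]((R ⋈[b=h] S)))))) → 1

|E| = 1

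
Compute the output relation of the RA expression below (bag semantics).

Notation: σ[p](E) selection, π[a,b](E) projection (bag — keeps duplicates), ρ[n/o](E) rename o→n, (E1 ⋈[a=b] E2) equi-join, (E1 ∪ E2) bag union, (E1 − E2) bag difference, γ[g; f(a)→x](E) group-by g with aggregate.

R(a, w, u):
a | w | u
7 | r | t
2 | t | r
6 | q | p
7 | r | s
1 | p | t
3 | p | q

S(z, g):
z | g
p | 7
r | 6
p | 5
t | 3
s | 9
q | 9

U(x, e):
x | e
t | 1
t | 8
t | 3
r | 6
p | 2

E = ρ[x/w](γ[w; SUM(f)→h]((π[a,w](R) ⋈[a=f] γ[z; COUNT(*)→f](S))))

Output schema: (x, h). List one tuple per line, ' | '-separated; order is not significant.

Stepwise |·|:
  R → 6
  π[a,w](R) → 6
  S → 6
  γ[z; COUNT(*)→f](S) → 5
  (π[a,w](R) ⋈[a=f] γ[z; COUNT(*)→f](S)) → 5
  γ[w; SUM(f)→h]((π[a,w](R) ⋈[a=f] γ[z; COUNT(*)→f](S))) → 2
  ρ[x/w](γ[w; SUM(f)→h]((π[a,w](R) ⋈[a=f] γ[z; COUNT(*)→f](S)))) → 2

== RESULT ==
x | h
p | 4
t | 2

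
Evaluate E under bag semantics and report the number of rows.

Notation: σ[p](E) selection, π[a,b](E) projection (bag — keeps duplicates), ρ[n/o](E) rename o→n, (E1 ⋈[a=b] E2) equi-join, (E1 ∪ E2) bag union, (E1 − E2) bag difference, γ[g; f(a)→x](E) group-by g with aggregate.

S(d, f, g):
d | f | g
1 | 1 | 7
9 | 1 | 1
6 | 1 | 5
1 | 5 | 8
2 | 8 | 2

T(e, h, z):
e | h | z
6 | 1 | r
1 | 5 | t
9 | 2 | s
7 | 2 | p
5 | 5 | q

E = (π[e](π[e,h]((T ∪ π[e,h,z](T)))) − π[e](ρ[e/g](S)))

Stepwise |·|:
  T → 5
  T → 5
  π[e,h,z](T) → 5
  (T ∪ π[e,h,z](T)) → 10
  π[e,h]((T ∪ π[e,h,z](T))) → 10
  π[e](π[e,h]((T ∪ π[e,h,z](T)))) → 10
  S → 5
  ρ[e/g](S) → 5
  π[e](ρ[e/g](S)) → 5
  (π[e](π[e,h]((T ∪ π[e,h,z](T)))) − π[e](ρ[e/g](S))) → 7

|E| = 7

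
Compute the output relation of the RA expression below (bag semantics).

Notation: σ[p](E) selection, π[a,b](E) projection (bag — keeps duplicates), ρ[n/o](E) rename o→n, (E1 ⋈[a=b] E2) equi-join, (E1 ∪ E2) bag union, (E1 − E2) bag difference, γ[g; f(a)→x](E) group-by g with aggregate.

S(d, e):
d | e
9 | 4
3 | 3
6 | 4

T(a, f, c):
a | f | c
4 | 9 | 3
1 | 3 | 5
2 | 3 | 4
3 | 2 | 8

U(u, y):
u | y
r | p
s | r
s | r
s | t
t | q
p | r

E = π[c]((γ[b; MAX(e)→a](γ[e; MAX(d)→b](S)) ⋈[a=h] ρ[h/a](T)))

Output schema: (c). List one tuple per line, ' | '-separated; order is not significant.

Stepwise |·|:
  S → 3
  γ[e; MAX(d)→b](S) → 2
  γ[b; MAX(e)→a](γ[e; MAX(d)→b](S)) → 2
  T → 4
  ρ[h/a](T) → 4
  (γ[b; MAX(e)→a](γ[e; MAX(d)→b](S)) ⋈[a=h] ρ[h/a](T)) → 2
  π[c]((γ[b; MAX(e)→a](γ[e; MAX(d)→b](S)) ⋈[a=h] ρ[h/a](T))) → 2

== RESULT ==
c
3
8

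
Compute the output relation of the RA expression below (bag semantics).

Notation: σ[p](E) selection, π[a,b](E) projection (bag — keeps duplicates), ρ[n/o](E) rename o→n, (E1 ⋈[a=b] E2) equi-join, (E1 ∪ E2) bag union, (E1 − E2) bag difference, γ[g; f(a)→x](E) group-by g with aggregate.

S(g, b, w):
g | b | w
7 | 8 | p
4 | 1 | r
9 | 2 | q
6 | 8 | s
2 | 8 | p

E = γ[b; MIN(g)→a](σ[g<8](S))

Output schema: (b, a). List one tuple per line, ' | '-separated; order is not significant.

Stepwise |·|:
  S → 5
  σ[g<8](S) → 4
  γ[b; MIN(g)→a](σ[g<8](S)) → 2

== RESULT ==
b | a
1 | 4
8 | 2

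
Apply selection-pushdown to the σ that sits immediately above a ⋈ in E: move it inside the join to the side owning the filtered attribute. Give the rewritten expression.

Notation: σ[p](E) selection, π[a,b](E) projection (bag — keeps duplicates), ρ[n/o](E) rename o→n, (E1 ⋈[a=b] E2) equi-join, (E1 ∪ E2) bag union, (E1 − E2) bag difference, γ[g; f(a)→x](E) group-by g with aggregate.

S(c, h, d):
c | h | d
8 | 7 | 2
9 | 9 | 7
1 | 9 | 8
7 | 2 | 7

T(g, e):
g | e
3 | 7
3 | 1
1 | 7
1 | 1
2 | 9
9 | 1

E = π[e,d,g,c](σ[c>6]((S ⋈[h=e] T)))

σ filters on c, owned by the left side.
E' = π[e,d,g,c]((σ[c>6](S) ⋈[h=e] T))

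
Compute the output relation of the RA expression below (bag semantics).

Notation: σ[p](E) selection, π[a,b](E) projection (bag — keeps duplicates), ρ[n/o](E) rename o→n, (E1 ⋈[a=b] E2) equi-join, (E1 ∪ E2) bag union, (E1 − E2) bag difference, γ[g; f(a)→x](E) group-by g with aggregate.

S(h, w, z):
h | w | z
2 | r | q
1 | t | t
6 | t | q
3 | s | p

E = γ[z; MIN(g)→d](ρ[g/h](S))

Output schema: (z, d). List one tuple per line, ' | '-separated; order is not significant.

Subexpression sizes:
  S → 4
  ρ[g/h](S) → 4
  γ[z; MIN(g)→d](ρ[g/h](S)) → 3

== RESULT ==
z | d
p | 3
q | 2
t | 1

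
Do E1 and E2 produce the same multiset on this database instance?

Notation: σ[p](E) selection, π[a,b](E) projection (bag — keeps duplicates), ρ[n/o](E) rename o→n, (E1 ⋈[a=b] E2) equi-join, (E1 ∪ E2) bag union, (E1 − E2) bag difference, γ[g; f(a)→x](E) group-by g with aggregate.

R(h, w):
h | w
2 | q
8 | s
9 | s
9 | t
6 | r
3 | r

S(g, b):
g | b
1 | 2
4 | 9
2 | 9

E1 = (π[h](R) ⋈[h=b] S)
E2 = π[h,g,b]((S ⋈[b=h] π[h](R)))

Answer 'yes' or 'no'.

E1 per-node cardinality:
  R → 6
  π[h](R) → 6
  S → 3
  (π[h](R) ⋈[h=b] S) → 5
E2 per-node cardinality:
  S → 3
  R → 6
  π[h](R) → 6
  (S ⋈[b=h] π[h](R)) → 5
  π[h,g,b]((S ⋈[b=h] π[h](R))) → 5

E1 and E2 produce the same multiset:
h | g | b
2 | 1 | 2
9 | 2 | 9
9 | 2 | 9
9 | 4 | 9
9 | 4 | 9

yes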